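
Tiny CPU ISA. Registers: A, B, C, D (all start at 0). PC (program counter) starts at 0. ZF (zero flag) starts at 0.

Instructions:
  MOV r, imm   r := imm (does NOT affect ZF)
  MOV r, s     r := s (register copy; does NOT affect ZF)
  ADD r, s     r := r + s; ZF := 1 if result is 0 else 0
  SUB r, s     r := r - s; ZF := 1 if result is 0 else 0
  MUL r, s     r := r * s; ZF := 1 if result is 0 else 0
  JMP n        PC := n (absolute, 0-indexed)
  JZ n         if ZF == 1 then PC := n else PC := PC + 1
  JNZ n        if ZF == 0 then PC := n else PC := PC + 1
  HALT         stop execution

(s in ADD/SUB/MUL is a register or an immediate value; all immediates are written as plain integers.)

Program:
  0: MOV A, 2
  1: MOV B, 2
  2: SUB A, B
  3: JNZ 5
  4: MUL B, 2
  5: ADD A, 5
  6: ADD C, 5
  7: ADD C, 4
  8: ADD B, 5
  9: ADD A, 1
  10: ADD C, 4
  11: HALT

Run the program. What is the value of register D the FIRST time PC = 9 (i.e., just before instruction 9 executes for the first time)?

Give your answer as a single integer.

Step 1: PC=0 exec 'MOV A, 2'. After: A=2 B=0 C=0 D=0 ZF=0 PC=1
Step 2: PC=1 exec 'MOV B, 2'. After: A=2 B=2 C=0 D=0 ZF=0 PC=2
Step 3: PC=2 exec 'SUB A, B'. After: A=0 B=2 C=0 D=0 ZF=1 PC=3
Step 4: PC=3 exec 'JNZ 5'. After: A=0 B=2 C=0 D=0 ZF=1 PC=4
Step 5: PC=4 exec 'MUL B, 2'. After: A=0 B=4 C=0 D=0 ZF=0 PC=5
Step 6: PC=5 exec 'ADD A, 5'. After: A=5 B=4 C=0 D=0 ZF=0 PC=6
Step 7: PC=6 exec 'ADD C, 5'. After: A=5 B=4 C=5 D=0 ZF=0 PC=7
Step 8: PC=7 exec 'ADD C, 4'. After: A=5 B=4 C=9 D=0 ZF=0 PC=8
Step 9: PC=8 exec 'ADD B, 5'. After: A=5 B=9 C=9 D=0 ZF=0 PC=9
First time PC=9: D=0

0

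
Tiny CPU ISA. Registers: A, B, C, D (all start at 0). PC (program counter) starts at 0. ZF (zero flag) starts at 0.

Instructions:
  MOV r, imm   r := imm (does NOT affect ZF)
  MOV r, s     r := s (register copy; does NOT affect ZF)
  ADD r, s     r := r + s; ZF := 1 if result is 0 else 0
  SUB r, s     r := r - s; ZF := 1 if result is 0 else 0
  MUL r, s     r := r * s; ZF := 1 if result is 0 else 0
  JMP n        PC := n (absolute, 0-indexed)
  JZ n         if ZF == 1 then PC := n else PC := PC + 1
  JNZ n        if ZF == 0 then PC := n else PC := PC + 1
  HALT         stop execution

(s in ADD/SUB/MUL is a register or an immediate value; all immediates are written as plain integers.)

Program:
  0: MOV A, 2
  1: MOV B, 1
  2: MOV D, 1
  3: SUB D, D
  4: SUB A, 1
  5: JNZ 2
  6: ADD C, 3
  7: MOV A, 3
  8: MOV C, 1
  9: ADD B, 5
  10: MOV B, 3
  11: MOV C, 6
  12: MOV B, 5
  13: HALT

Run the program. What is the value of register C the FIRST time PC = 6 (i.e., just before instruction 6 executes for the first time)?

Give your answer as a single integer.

Step 1: PC=0 exec 'MOV A, 2'. After: A=2 B=0 C=0 D=0 ZF=0 PC=1
Step 2: PC=1 exec 'MOV B, 1'. After: A=2 B=1 C=0 D=0 ZF=0 PC=2
Step 3: PC=2 exec 'MOV D, 1'. After: A=2 B=1 C=0 D=1 ZF=0 PC=3
Step 4: PC=3 exec 'SUB D, D'. After: A=2 B=1 C=0 D=0 ZF=1 PC=4
Step 5: PC=4 exec 'SUB A, 1'. After: A=1 B=1 C=0 D=0 ZF=0 PC=5
Step 6: PC=5 exec 'JNZ 2'. After: A=1 B=1 C=0 D=0 ZF=0 PC=2
Step 7: PC=2 exec 'MOV D, 1'. After: A=1 B=1 C=0 D=1 ZF=0 PC=3
Step 8: PC=3 exec 'SUB D, D'. After: A=1 B=1 C=0 D=0 ZF=1 PC=4
Step 9: PC=4 exec 'SUB A, 1'. After: A=0 B=1 C=0 D=0 ZF=1 PC=5
Step 10: PC=5 exec 'JNZ 2'. After: A=0 B=1 C=0 D=0 ZF=1 PC=6
First time PC=6: C=0

0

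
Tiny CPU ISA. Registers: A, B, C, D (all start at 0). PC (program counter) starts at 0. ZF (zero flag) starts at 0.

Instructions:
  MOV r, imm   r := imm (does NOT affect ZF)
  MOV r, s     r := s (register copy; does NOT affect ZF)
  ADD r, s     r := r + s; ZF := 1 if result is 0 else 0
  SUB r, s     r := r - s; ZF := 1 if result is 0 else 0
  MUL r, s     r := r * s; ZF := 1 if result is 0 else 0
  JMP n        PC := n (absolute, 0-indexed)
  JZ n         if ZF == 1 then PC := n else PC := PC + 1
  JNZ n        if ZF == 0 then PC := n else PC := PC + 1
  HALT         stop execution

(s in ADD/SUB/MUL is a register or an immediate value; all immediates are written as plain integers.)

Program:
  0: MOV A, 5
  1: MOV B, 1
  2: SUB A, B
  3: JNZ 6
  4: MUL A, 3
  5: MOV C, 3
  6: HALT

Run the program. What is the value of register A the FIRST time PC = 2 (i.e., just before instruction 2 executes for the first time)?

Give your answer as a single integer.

Step 1: PC=0 exec 'MOV A, 5'. After: A=5 B=0 C=0 D=0 ZF=0 PC=1
Step 2: PC=1 exec 'MOV B, 1'. After: A=5 B=1 C=0 D=0 ZF=0 PC=2
First time PC=2: A=5

5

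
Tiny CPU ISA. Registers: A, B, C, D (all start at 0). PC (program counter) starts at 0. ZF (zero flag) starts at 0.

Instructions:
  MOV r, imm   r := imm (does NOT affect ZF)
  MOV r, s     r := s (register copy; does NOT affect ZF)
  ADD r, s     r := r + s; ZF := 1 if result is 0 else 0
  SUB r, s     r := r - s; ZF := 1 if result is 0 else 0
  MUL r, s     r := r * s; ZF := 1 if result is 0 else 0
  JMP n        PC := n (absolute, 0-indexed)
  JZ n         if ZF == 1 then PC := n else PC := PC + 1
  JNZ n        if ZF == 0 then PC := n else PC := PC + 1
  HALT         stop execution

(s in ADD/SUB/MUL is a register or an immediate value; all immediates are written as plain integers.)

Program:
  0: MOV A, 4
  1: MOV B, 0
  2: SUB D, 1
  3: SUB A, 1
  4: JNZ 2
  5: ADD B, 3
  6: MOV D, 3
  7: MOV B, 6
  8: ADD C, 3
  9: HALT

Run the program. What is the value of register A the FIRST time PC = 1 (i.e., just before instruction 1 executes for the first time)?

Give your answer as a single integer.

Step 1: PC=0 exec 'MOV A, 4'. After: A=4 B=0 C=0 D=0 ZF=0 PC=1
First time PC=1: A=4

4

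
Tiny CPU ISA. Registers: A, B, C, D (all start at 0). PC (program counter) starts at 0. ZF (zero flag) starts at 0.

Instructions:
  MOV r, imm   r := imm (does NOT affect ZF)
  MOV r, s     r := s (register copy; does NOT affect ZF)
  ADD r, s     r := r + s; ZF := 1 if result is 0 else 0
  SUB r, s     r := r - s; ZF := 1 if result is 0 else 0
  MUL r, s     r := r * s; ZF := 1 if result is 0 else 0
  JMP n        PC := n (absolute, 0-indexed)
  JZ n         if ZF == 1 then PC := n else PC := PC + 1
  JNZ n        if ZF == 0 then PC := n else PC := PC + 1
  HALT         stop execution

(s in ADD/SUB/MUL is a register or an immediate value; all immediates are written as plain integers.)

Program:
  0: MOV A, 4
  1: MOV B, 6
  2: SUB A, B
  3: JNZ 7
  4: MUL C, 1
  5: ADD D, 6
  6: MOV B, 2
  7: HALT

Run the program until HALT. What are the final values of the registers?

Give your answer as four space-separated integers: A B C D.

Step 1: PC=0 exec 'MOV A, 4'. After: A=4 B=0 C=0 D=0 ZF=0 PC=1
Step 2: PC=1 exec 'MOV B, 6'. After: A=4 B=6 C=0 D=0 ZF=0 PC=2
Step 3: PC=2 exec 'SUB A, B'. After: A=-2 B=6 C=0 D=0 ZF=0 PC=3
Step 4: PC=3 exec 'JNZ 7'. After: A=-2 B=6 C=0 D=0 ZF=0 PC=7
Step 5: PC=7 exec 'HALT'. After: A=-2 B=6 C=0 D=0 ZF=0 PC=7 HALTED

Answer: -2 6 0 0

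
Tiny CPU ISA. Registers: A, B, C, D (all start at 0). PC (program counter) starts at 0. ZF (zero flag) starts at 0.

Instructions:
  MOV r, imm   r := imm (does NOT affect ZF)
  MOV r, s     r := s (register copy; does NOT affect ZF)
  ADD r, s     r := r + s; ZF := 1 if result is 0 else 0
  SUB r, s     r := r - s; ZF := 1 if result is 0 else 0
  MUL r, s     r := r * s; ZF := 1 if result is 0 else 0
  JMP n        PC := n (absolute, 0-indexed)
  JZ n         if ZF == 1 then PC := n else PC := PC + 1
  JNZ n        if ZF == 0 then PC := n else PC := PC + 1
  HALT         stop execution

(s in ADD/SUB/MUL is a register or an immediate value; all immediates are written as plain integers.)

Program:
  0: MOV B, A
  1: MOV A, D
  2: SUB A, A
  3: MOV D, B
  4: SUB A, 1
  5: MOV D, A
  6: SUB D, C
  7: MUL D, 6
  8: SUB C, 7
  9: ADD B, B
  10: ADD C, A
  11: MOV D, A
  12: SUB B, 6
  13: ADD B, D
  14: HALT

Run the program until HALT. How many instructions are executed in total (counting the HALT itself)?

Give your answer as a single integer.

Answer: 15

Derivation:
Step 1: PC=0 exec 'MOV B, A'. After: A=0 B=0 C=0 D=0 ZF=0 PC=1
Step 2: PC=1 exec 'MOV A, D'. After: A=0 B=0 C=0 D=0 ZF=0 PC=2
Step 3: PC=2 exec 'SUB A, A'. After: A=0 B=0 C=0 D=0 ZF=1 PC=3
Step 4: PC=3 exec 'MOV D, B'. After: A=0 B=0 C=0 D=0 ZF=1 PC=4
Step 5: PC=4 exec 'SUB A, 1'. After: A=-1 B=0 C=0 D=0 ZF=0 PC=5
Step 6: PC=5 exec 'MOV D, A'. After: A=-1 B=0 C=0 D=-1 ZF=0 PC=6
Step 7: PC=6 exec 'SUB D, C'. After: A=-1 B=0 C=0 D=-1 ZF=0 PC=7
Step 8: PC=7 exec 'MUL D, 6'. After: A=-1 B=0 C=0 D=-6 ZF=0 PC=8
Step 9: PC=8 exec 'SUB C, 7'. After: A=-1 B=0 C=-7 D=-6 ZF=0 PC=9
Step 10: PC=9 exec 'ADD B, B'. After: A=-1 B=0 C=-7 D=-6 ZF=1 PC=10
Step 11: PC=10 exec 'ADD C, A'. After: A=-1 B=0 C=-8 D=-6 ZF=0 PC=11
Step 12: PC=11 exec 'MOV D, A'. After: A=-1 B=0 C=-8 D=-1 ZF=0 PC=12
Step 13: PC=12 exec 'SUB B, 6'. After: A=-1 B=-6 C=-8 D=-1 ZF=0 PC=13
Step 14: PC=13 exec 'ADD B, D'. After: A=-1 B=-7 C=-8 D=-1 ZF=0 PC=14
Step 15: PC=14 exec 'HALT'. After: A=-1 B=-7 C=-8 D=-1 ZF=0 PC=14 HALTED
Total instructions executed: 15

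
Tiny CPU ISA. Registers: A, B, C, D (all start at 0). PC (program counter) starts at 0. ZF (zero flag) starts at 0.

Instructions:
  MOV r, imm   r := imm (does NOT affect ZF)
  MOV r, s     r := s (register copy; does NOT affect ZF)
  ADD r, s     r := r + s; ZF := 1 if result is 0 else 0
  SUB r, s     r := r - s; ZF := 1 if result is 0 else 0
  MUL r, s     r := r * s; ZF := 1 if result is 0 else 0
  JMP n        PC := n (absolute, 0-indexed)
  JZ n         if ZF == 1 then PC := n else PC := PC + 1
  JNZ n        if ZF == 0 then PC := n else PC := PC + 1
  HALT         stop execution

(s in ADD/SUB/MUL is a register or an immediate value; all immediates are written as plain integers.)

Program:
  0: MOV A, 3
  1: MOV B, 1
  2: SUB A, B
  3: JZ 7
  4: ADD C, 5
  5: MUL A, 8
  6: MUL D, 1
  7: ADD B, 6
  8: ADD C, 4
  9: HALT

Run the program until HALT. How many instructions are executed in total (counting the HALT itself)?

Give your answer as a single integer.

Answer: 10

Derivation:
Step 1: PC=0 exec 'MOV A, 3'. After: A=3 B=0 C=0 D=0 ZF=0 PC=1
Step 2: PC=1 exec 'MOV B, 1'. After: A=3 B=1 C=0 D=0 ZF=0 PC=2
Step 3: PC=2 exec 'SUB A, B'. After: A=2 B=1 C=0 D=0 ZF=0 PC=3
Step 4: PC=3 exec 'JZ 7'. After: A=2 B=1 C=0 D=0 ZF=0 PC=4
Step 5: PC=4 exec 'ADD C, 5'. After: A=2 B=1 C=5 D=0 ZF=0 PC=5
Step 6: PC=5 exec 'MUL A, 8'. After: A=16 B=1 C=5 D=0 ZF=0 PC=6
Step 7: PC=6 exec 'MUL D, 1'. After: A=16 B=1 C=5 D=0 ZF=1 PC=7
Step 8: PC=7 exec 'ADD B, 6'. After: A=16 B=7 C=5 D=0 ZF=0 PC=8
Step 9: PC=8 exec 'ADD C, 4'. After: A=16 B=7 C=9 D=0 ZF=0 PC=9
Step 10: PC=9 exec 'HALT'. After: A=16 B=7 C=9 D=0 ZF=0 PC=9 HALTED
Total instructions executed: 10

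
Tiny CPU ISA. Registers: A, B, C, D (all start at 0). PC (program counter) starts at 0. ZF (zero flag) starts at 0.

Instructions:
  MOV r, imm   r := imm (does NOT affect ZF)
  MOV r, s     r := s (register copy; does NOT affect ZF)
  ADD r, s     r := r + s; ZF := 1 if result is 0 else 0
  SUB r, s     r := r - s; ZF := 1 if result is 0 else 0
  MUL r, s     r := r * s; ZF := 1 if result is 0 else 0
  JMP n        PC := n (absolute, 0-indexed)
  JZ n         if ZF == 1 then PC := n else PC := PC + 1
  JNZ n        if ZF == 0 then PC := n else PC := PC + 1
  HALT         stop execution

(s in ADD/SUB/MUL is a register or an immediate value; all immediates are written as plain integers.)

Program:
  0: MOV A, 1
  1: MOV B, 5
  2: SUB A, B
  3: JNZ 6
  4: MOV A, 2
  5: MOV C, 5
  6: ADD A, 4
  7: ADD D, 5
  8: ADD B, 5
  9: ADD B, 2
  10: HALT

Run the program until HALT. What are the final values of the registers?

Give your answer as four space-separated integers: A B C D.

Answer: 0 12 0 5

Derivation:
Step 1: PC=0 exec 'MOV A, 1'. After: A=1 B=0 C=0 D=0 ZF=0 PC=1
Step 2: PC=1 exec 'MOV B, 5'. After: A=1 B=5 C=0 D=0 ZF=0 PC=2
Step 3: PC=2 exec 'SUB A, B'. After: A=-4 B=5 C=0 D=0 ZF=0 PC=3
Step 4: PC=3 exec 'JNZ 6'. After: A=-4 B=5 C=0 D=0 ZF=0 PC=6
Step 5: PC=6 exec 'ADD A, 4'. After: A=0 B=5 C=0 D=0 ZF=1 PC=7
Step 6: PC=7 exec 'ADD D, 5'. After: A=0 B=5 C=0 D=5 ZF=0 PC=8
Step 7: PC=8 exec 'ADD B, 5'. After: A=0 B=10 C=0 D=5 ZF=0 PC=9
Step 8: PC=9 exec 'ADD B, 2'. After: A=0 B=12 C=0 D=5 ZF=0 PC=10
Step 9: PC=10 exec 'HALT'. After: A=0 B=12 C=0 D=5 ZF=0 PC=10 HALTED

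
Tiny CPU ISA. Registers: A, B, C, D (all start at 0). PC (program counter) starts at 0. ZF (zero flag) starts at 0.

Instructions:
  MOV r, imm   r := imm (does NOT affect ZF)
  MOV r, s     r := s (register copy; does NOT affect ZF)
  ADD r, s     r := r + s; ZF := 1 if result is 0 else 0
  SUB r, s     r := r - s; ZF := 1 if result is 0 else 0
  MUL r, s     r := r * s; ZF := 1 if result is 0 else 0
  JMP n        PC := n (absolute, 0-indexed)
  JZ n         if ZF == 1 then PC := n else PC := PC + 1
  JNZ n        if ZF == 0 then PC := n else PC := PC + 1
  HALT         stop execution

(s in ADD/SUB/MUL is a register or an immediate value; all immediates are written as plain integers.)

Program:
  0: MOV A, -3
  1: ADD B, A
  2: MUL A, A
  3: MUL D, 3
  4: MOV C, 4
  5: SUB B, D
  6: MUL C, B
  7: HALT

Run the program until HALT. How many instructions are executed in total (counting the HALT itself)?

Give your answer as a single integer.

Step 1: PC=0 exec 'MOV A, -3'. After: A=-3 B=0 C=0 D=0 ZF=0 PC=1
Step 2: PC=1 exec 'ADD B, A'. After: A=-3 B=-3 C=0 D=0 ZF=0 PC=2
Step 3: PC=2 exec 'MUL A, A'. After: A=9 B=-3 C=0 D=0 ZF=0 PC=3
Step 4: PC=3 exec 'MUL D, 3'. After: A=9 B=-3 C=0 D=0 ZF=1 PC=4
Step 5: PC=4 exec 'MOV C, 4'. After: A=9 B=-3 C=4 D=0 ZF=1 PC=5
Step 6: PC=5 exec 'SUB B, D'. After: A=9 B=-3 C=4 D=0 ZF=0 PC=6
Step 7: PC=6 exec 'MUL C, B'. After: A=9 B=-3 C=-12 D=0 ZF=0 PC=7
Step 8: PC=7 exec 'HALT'. After: A=9 B=-3 C=-12 D=0 ZF=0 PC=7 HALTED
Total instructions executed: 8

Answer: 8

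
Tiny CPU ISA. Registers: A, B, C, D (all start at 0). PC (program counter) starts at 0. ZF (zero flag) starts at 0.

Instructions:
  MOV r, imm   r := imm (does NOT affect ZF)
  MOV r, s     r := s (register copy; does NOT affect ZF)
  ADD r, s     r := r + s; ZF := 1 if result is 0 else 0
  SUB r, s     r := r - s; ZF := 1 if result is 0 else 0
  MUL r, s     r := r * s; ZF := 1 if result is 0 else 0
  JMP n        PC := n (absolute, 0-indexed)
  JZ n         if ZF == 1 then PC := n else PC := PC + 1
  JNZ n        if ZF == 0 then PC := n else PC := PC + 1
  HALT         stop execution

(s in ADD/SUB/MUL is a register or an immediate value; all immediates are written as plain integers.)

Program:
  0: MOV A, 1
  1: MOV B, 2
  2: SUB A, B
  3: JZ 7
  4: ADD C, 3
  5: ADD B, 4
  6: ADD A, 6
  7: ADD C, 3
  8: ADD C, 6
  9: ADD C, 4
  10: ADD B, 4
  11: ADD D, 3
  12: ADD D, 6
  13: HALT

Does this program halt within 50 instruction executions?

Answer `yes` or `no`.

Answer: yes

Derivation:
Step 1: PC=0 exec 'MOV A, 1'. After: A=1 B=0 C=0 D=0 ZF=0 PC=1
Step 2: PC=1 exec 'MOV B, 2'. After: A=1 B=2 C=0 D=0 ZF=0 PC=2
Step 3: PC=2 exec 'SUB A, B'. After: A=-1 B=2 C=0 D=0 ZF=0 PC=3
Step 4: PC=3 exec 'JZ 7'. After: A=-1 B=2 C=0 D=0 ZF=0 PC=4
Step 5: PC=4 exec 'ADD C, 3'. After: A=-1 B=2 C=3 D=0 ZF=0 PC=5
Step 6: PC=5 exec 'ADD B, 4'. After: A=-1 B=6 C=3 D=0 ZF=0 PC=6
Step 7: PC=6 exec 'ADD A, 6'. After: A=5 B=6 C=3 D=0 ZF=0 PC=7
Step 8: PC=7 exec 'ADD C, 3'. After: A=5 B=6 C=6 D=0 ZF=0 PC=8
Step 9: PC=8 exec 'ADD C, 6'. After: A=5 B=6 C=12 D=0 ZF=0 PC=9
Step 10: PC=9 exec 'ADD C, 4'. After: A=5 B=6 C=16 D=0 ZF=0 PC=10
Step 11: PC=10 exec 'ADD B, 4'. After: A=5 B=10 C=16 D=0 ZF=0 PC=11
Step 12: PC=11 exec 'ADD D, 3'. After: A=5 B=10 C=16 D=3 ZF=0 PC=12
Step 13: PC=12 exec 'ADD D, 6'. After: A=5 B=10 C=16 D=9 ZF=0 PC=13
Step 14: PC=13 exec 'HALT'. After: A=5 B=10 C=16 D=9 ZF=0 PC=13 HALTED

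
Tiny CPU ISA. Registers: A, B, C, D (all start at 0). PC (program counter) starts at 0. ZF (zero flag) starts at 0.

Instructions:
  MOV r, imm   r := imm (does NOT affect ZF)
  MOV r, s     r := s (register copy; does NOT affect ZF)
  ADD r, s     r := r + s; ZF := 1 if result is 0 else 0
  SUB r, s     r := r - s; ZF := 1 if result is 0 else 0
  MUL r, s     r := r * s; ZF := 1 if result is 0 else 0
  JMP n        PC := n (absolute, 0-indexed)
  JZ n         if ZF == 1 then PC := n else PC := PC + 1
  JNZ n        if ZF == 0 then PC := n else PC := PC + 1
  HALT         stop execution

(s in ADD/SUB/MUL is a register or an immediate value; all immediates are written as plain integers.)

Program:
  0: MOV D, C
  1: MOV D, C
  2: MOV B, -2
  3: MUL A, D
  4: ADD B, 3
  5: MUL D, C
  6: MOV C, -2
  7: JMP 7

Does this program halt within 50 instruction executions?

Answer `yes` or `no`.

Step 1: PC=0 exec 'MOV D, C'. After: A=0 B=0 C=0 D=0 ZF=0 PC=1
Step 2: PC=1 exec 'MOV D, C'. After: A=0 B=0 C=0 D=0 ZF=0 PC=2
Step 3: PC=2 exec 'MOV B, -2'. After: A=0 B=-2 C=0 D=0 ZF=0 PC=3
Step 4: PC=3 exec 'MUL A, D'. After: A=0 B=-2 C=0 D=0 ZF=1 PC=4
Step 5: PC=4 exec 'ADD B, 3'. After: A=0 B=1 C=0 D=0 ZF=0 PC=5
Step 6: PC=5 exec 'MUL D, C'. After: A=0 B=1 C=0 D=0 ZF=1 PC=6
Step 7: PC=6 exec 'MOV C, -2'. After: A=0 B=1 C=-2 D=0 ZF=1 PC=7
Step 8: PC=7 exec 'JMP 7'. After: A=0 B=1 C=-2 D=0 ZF=1 PC=7
State after step 8 equals state after step 7: the program is in a cycle of length 1 and will never halt.

Answer: no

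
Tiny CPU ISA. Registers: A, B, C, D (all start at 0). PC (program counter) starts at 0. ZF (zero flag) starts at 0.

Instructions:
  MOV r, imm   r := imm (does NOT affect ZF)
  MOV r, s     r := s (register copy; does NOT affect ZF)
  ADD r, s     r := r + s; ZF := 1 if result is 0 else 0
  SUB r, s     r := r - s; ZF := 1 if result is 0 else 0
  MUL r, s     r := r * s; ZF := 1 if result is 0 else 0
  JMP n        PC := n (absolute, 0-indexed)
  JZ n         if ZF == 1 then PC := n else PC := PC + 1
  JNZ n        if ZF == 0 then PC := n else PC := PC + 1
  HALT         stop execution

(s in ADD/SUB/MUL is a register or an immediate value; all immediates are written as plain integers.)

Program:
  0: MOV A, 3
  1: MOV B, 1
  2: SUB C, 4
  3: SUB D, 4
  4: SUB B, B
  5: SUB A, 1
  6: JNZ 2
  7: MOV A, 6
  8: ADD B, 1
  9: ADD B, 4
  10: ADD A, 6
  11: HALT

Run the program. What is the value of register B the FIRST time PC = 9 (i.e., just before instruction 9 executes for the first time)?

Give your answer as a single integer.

Step 1: PC=0 exec 'MOV A, 3'. After: A=3 B=0 C=0 D=0 ZF=0 PC=1
Step 2: PC=1 exec 'MOV B, 1'. After: A=3 B=1 C=0 D=0 ZF=0 PC=2
Step 3: PC=2 exec 'SUB C, 4'. After: A=3 B=1 C=-4 D=0 ZF=0 PC=3
Step 4: PC=3 exec 'SUB D, 4'. After: A=3 B=1 C=-4 D=-4 ZF=0 PC=4
Step 5: PC=4 exec 'SUB B, B'. After: A=3 B=0 C=-4 D=-4 ZF=1 PC=5
Step 6: PC=5 exec 'SUB A, 1'. After: A=2 B=0 C=-4 D=-4 ZF=0 PC=6
Step 7: PC=6 exec 'JNZ 2'. After: A=2 B=0 C=-4 D=-4 ZF=0 PC=2
Step 8: PC=2 exec 'SUB C, 4'. After: A=2 B=0 C=-8 D=-4 ZF=0 PC=3
Step 9: PC=3 exec 'SUB D, 4'. After: A=2 B=0 C=-8 D=-8 ZF=0 PC=4
Step 10: PC=4 exec 'SUB B, B'. After: A=2 B=0 C=-8 D=-8 ZF=1 PC=5
Step 11: PC=5 exec 'SUB A, 1'. After: A=1 B=0 C=-8 D=-8 ZF=0 PC=6
Step 12: PC=6 exec 'JNZ 2'. After: A=1 B=0 C=-8 D=-8 ZF=0 PC=2
Step 13: PC=2 exec 'SUB C, 4'. After: A=1 B=0 C=-12 D=-8 ZF=0 PC=3
Step 14: PC=3 exec 'SUB D, 4'. After: A=1 B=0 C=-12 D=-12 ZF=0 PC=4
Step 15: PC=4 exec 'SUB B, B'. After: A=1 B=0 C=-12 D=-12 ZF=1 PC=5
Step 16: PC=5 exec 'SUB A, 1'. After: A=0 B=0 C=-12 D=-12 ZF=1 PC=6
Step 17: PC=6 exec 'JNZ 2'. After: A=0 B=0 C=-12 D=-12 ZF=1 PC=7
Step 18: PC=7 exec 'MOV A, 6'. After: A=6 B=0 C=-12 D=-12 ZF=1 PC=8
Step 19: PC=8 exec 'ADD B, 1'. After: A=6 B=1 C=-12 D=-12 ZF=0 PC=9
First time PC=9: B=1

1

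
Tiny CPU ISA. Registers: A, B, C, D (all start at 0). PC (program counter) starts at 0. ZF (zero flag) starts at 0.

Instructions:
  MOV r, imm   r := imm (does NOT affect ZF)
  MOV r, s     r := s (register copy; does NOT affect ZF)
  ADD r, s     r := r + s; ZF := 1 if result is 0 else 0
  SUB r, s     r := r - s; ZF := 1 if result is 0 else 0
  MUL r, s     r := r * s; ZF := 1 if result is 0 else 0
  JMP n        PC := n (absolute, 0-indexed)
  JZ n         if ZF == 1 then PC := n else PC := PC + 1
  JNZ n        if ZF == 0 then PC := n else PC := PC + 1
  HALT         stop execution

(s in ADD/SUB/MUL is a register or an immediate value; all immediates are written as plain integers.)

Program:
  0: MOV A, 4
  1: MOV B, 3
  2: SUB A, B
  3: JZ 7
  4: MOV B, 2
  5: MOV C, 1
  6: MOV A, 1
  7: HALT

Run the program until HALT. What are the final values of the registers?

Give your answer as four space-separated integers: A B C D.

Answer: 1 2 1 0

Derivation:
Step 1: PC=0 exec 'MOV A, 4'. After: A=4 B=0 C=0 D=0 ZF=0 PC=1
Step 2: PC=1 exec 'MOV B, 3'. After: A=4 B=3 C=0 D=0 ZF=0 PC=2
Step 3: PC=2 exec 'SUB A, B'. After: A=1 B=3 C=0 D=0 ZF=0 PC=3
Step 4: PC=3 exec 'JZ 7'. After: A=1 B=3 C=0 D=0 ZF=0 PC=4
Step 5: PC=4 exec 'MOV B, 2'. After: A=1 B=2 C=0 D=0 ZF=0 PC=5
Step 6: PC=5 exec 'MOV C, 1'. After: A=1 B=2 C=1 D=0 ZF=0 PC=6
Step 7: PC=6 exec 'MOV A, 1'. After: A=1 B=2 C=1 D=0 ZF=0 PC=7
Step 8: PC=7 exec 'HALT'. After: A=1 B=2 C=1 D=0 ZF=0 PC=7 HALTED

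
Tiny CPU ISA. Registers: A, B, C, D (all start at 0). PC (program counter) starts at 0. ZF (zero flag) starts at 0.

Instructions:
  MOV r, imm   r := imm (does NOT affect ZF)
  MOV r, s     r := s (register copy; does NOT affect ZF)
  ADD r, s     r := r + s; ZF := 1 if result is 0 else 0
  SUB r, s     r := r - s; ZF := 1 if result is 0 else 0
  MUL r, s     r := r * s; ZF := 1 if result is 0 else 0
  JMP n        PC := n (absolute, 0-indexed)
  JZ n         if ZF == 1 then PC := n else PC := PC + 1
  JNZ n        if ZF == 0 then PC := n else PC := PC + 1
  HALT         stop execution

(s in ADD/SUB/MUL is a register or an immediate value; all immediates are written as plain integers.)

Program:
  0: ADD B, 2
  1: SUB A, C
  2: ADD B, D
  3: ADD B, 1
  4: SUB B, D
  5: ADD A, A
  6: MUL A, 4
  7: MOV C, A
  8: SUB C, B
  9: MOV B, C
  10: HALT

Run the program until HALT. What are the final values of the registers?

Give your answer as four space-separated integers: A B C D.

Step 1: PC=0 exec 'ADD B, 2'. After: A=0 B=2 C=0 D=0 ZF=0 PC=1
Step 2: PC=1 exec 'SUB A, C'. After: A=0 B=2 C=0 D=0 ZF=1 PC=2
Step 3: PC=2 exec 'ADD B, D'. After: A=0 B=2 C=0 D=0 ZF=0 PC=3
Step 4: PC=3 exec 'ADD B, 1'. After: A=0 B=3 C=0 D=0 ZF=0 PC=4
Step 5: PC=4 exec 'SUB B, D'. After: A=0 B=3 C=0 D=0 ZF=0 PC=5
Step 6: PC=5 exec 'ADD A, A'. After: A=0 B=3 C=0 D=0 ZF=1 PC=6
Step 7: PC=6 exec 'MUL A, 4'. After: A=0 B=3 C=0 D=0 ZF=1 PC=7
Step 8: PC=7 exec 'MOV C, A'. After: A=0 B=3 C=0 D=0 ZF=1 PC=8
Step 9: PC=8 exec 'SUB C, B'. After: A=0 B=3 C=-3 D=0 ZF=0 PC=9
Step 10: PC=9 exec 'MOV B, C'. After: A=0 B=-3 C=-3 D=0 ZF=0 PC=10
Step 11: PC=10 exec 'HALT'. After: A=0 B=-3 C=-3 D=0 ZF=0 PC=10 HALTED

Answer: 0 -3 -3 0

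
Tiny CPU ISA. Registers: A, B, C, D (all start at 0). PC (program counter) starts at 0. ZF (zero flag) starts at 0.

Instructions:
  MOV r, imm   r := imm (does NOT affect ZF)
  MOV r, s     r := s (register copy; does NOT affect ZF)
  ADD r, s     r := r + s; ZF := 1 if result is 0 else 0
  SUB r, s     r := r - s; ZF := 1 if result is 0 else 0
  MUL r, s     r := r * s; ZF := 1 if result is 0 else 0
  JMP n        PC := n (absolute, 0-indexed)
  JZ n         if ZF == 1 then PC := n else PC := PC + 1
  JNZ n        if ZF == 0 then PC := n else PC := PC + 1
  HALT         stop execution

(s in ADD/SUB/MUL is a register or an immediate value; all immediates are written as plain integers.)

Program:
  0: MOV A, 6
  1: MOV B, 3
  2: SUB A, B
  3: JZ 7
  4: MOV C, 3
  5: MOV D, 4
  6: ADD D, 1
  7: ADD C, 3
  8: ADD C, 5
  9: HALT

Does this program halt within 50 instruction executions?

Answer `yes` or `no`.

Answer: yes

Derivation:
Step 1: PC=0 exec 'MOV A, 6'. After: A=6 B=0 C=0 D=0 ZF=0 PC=1
Step 2: PC=1 exec 'MOV B, 3'. After: A=6 B=3 C=0 D=0 ZF=0 PC=2
Step 3: PC=2 exec 'SUB A, B'. After: A=3 B=3 C=0 D=0 ZF=0 PC=3
Step 4: PC=3 exec 'JZ 7'. After: A=3 B=3 C=0 D=0 ZF=0 PC=4
Step 5: PC=4 exec 'MOV C, 3'. After: A=3 B=3 C=3 D=0 ZF=0 PC=5
Step 6: PC=5 exec 'MOV D, 4'. After: A=3 B=3 C=3 D=4 ZF=0 PC=6
Step 7: PC=6 exec 'ADD D, 1'. After: A=3 B=3 C=3 D=5 ZF=0 PC=7
Step 8: PC=7 exec 'ADD C, 3'. After: A=3 B=3 C=6 D=5 ZF=0 PC=8
Step 9: PC=8 exec 'ADD C, 5'. After: A=3 B=3 C=11 D=5 ZF=0 PC=9
Step 10: PC=9 exec 'HALT'. After: A=3 B=3 C=11 D=5 ZF=0 PC=9 HALTED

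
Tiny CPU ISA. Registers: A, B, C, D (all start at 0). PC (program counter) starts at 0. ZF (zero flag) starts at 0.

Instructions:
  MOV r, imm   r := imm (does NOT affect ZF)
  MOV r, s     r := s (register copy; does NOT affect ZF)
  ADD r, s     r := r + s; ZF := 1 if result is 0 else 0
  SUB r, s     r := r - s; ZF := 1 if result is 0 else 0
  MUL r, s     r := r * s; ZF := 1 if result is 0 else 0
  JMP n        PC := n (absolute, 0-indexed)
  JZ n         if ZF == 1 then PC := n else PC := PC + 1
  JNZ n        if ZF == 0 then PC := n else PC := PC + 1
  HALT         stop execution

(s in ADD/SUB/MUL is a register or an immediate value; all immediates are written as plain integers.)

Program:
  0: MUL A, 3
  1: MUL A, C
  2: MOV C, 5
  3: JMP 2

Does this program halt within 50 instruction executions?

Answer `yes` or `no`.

Step 1: PC=0 exec 'MUL A, 3'. After: A=0 B=0 C=0 D=0 ZF=1 PC=1
Step 2: PC=1 exec 'MUL A, C'. After: A=0 B=0 C=0 D=0 ZF=1 PC=2
Step 3: PC=2 exec 'MOV C, 5'. After: A=0 B=0 C=5 D=0 ZF=1 PC=3
Step 4: PC=3 exec 'JMP 2'. After: A=0 B=0 C=5 D=0 ZF=1 PC=2
Step 5: PC=2 exec 'MOV C, 5'. After: A=0 B=0 C=5 D=0 ZF=1 PC=3
State after step 5 equals state after step 3: the program is in a cycle of length 2 and will never halt.

Answer: no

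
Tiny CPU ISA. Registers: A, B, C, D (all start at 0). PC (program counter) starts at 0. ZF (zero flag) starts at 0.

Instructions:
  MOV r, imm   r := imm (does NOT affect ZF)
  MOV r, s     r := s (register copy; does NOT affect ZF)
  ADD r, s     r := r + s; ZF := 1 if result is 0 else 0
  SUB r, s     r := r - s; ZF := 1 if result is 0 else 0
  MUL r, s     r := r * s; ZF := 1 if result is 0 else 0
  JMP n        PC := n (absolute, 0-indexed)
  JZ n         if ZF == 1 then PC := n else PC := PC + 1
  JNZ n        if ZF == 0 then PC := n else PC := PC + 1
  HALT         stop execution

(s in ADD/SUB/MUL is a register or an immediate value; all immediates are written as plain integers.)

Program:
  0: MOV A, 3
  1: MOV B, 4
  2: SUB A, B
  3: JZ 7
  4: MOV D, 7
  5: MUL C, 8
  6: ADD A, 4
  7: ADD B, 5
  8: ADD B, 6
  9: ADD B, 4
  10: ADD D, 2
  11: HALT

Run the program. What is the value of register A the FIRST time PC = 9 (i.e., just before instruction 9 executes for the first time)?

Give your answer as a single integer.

Step 1: PC=0 exec 'MOV A, 3'. After: A=3 B=0 C=0 D=0 ZF=0 PC=1
Step 2: PC=1 exec 'MOV B, 4'. After: A=3 B=4 C=0 D=0 ZF=0 PC=2
Step 3: PC=2 exec 'SUB A, B'. After: A=-1 B=4 C=0 D=0 ZF=0 PC=3
Step 4: PC=3 exec 'JZ 7'. After: A=-1 B=4 C=0 D=0 ZF=0 PC=4
Step 5: PC=4 exec 'MOV D, 7'. After: A=-1 B=4 C=0 D=7 ZF=0 PC=5
Step 6: PC=5 exec 'MUL C, 8'. After: A=-1 B=4 C=0 D=7 ZF=1 PC=6
Step 7: PC=6 exec 'ADD A, 4'. After: A=3 B=4 C=0 D=7 ZF=0 PC=7
Step 8: PC=7 exec 'ADD B, 5'. After: A=3 B=9 C=0 D=7 ZF=0 PC=8
Step 9: PC=8 exec 'ADD B, 6'. After: A=3 B=15 C=0 D=7 ZF=0 PC=9
First time PC=9: A=3

3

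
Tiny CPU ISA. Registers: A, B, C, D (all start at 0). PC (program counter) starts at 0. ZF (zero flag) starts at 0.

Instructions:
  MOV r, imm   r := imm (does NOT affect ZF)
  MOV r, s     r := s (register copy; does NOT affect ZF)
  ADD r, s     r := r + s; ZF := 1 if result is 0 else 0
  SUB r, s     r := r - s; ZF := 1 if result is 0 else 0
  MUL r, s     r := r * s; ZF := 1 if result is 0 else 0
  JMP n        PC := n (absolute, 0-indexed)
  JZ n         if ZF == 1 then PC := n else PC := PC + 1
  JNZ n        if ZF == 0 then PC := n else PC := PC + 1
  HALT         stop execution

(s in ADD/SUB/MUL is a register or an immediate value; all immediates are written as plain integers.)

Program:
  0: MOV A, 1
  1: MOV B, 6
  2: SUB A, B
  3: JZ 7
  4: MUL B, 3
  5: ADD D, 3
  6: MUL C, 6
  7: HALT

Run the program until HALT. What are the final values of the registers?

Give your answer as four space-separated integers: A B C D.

Answer: -5 18 0 3

Derivation:
Step 1: PC=0 exec 'MOV A, 1'. After: A=1 B=0 C=0 D=0 ZF=0 PC=1
Step 2: PC=1 exec 'MOV B, 6'. After: A=1 B=6 C=0 D=0 ZF=0 PC=2
Step 3: PC=2 exec 'SUB A, B'. After: A=-5 B=6 C=0 D=0 ZF=0 PC=3
Step 4: PC=3 exec 'JZ 7'. After: A=-5 B=6 C=0 D=0 ZF=0 PC=4
Step 5: PC=4 exec 'MUL B, 3'. After: A=-5 B=18 C=0 D=0 ZF=0 PC=5
Step 6: PC=5 exec 'ADD D, 3'. After: A=-5 B=18 C=0 D=3 ZF=0 PC=6
Step 7: PC=6 exec 'MUL C, 6'. After: A=-5 B=18 C=0 D=3 ZF=1 PC=7
Step 8: PC=7 exec 'HALT'. After: A=-5 B=18 C=0 D=3 ZF=1 PC=7 HALTED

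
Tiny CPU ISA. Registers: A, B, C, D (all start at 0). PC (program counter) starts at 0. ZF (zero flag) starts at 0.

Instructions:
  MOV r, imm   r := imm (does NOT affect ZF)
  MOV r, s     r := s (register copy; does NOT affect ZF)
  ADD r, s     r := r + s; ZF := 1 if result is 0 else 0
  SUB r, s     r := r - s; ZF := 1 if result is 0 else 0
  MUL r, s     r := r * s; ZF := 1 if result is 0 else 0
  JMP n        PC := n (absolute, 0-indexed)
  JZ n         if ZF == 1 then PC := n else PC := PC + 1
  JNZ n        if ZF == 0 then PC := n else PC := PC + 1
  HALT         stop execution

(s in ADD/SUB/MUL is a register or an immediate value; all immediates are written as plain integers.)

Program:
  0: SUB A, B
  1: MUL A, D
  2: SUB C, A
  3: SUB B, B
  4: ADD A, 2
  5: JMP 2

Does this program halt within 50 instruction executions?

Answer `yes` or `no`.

Answer: no

Derivation:
Step 1: PC=0 exec 'SUB A, B'. After: A=0 B=0 C=0 D=0 ZF=1 PC=1
Step 2: PC=1 exec 'MUL A, D'. After: A=0 B=0 C=0 D=0 ZF=1 PC=2
Step 3: PC=2 exec 'SUB C, A'. After: A=0 B=0 C=0 D=0 ZF=1 PC=3
Step 4: PC=3 exec 'SUB B, B'. After: A=0 B=0 C=0 D=0 ZF=1 PC=4
Step 5: PC=4 exec 'ADD A, 2'. After: A=2 B=0 C=0 D=0 ZF=0 PC=5
Step 6: PC=5 exec 'JMP 2'. After: A=2 B=0 C=0 D=0 ZF=0 PC=2
Step 7: PC=2 exec 'SUB C, A'. After: A=2 B=0 C=-2 D=0 ZF=0 PC=3
Step 8: PC=3 exec 'SUB B, B'. After: A=2 B=0 C=-2 D=0 ZF=1 PC=4
Step 9: PC=4 exec 'ADD A, 2'. After: A=4 B=0 C=-2 D=0 ZF=0 PC=5
Step 10: PC=5 exec 'JMP 2'. After: A=4 B=0 C=-2 D=0 ZF=0 PC=2
Step 11: PC=2 exec 'SUB C, A'. After: A=4 B=0 C=-6 D=0 ZF=0 PC=3
Step 12: PC=3 exec 'SUB B, B'. After: A=4 B=0 C=-6 D=0 ZF=1 PC=4
Step 13: PC=4 exec 'ADD A, 2'. After: A=6 B=0 C=-6 D=0 ZF=0 PC=5
Step 14: PC=5 exec 'JMP 2'. After: A=6 B=0 C=-6 D=0 ZF=0 PC=2
Step 15: PC=2 exec 'SUB C, A'. After: A=6 B=0 C=-12 D=0 ZF=0 PC=3
After 50 steps: not halted. PC revisits the same instructions with no path to HALT; will never halt.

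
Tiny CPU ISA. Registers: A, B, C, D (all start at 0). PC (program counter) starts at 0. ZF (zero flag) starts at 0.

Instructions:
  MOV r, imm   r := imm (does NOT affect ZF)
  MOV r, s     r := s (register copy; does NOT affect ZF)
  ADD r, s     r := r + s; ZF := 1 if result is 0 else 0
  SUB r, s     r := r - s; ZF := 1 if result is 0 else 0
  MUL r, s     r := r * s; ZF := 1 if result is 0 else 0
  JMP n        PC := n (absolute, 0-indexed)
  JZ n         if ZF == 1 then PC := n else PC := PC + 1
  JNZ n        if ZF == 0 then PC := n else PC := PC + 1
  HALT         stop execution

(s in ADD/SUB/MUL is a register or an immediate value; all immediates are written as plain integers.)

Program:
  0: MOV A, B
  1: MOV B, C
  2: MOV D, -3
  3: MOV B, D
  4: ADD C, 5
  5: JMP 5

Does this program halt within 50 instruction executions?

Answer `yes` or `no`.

Answer: no

Derivation:
Step 1: PC=0 exec 'MOV A, B'. After: A=0 B=0 C=0 D=0 ZF=0 PC=1
Step 2: PC=1 exec 'MOV B, C'. After: A=0 B=0 C=0 D=0 ZF=0 PC=2
Step 3: PC=2 exec 'MOV D, -3'. After: A=0 B=0 C=0 D=-3 ZF=0 PC=3
Step 4: PC=3 exec 'MOV B, D'. After: A=0 B=-3 C=0 D=-3 ZF=0 PC=4
Step 5: PC=4 exec 'ADD C, 5'. After: A=0 B=-3 C=5 D=-3 ZF=0 PC=5
Step 6: PC=5 exec 'JMP 5'. After: A=0 B=-3 C=5 D=-3 ZF=0 PC=5
State after step 6 equals state after step 5: the program is in a cycle of length 1 and will never halt.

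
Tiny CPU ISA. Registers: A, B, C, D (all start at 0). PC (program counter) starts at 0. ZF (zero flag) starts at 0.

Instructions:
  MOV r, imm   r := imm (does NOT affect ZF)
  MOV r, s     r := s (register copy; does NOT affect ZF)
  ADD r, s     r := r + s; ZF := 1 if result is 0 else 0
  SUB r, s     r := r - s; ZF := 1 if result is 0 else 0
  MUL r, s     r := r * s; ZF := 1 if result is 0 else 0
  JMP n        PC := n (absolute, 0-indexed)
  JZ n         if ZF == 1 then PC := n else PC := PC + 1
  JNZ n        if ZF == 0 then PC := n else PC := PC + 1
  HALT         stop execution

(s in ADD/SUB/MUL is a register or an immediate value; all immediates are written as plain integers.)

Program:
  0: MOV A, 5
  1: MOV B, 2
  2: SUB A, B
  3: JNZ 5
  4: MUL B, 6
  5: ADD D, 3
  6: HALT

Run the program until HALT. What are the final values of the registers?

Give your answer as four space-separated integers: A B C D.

Answer: 3 2 0 3

Derivation:
Step 1: PC=0 exec 'MOV A, 5'. After: A=5 B=0 C=0 D=0 ZF=0 PC=1
Step 2: PC=1 exec 'MOV B, 2'. After: A=5 B=2 C=0 D=0 ZF=0 PC=2
Step 3: PC=2 exec 'SUB A, B'. After: A=3 B=2 C=0 D=0 ZF=0 PC=3
Step 4: PC=3 exec 'JNZ 5'. After: A=3 B=2 C=0 D=0 ZF=0 PC=5
Step 5: PC=5 exec 'ADD D, 3'. After: A=3 B=2 C=0 D=3 ZF=0 PC=6
Step 6: PC=6 exec 'HALT'. After: A=3 B=2 C=0 D=3 ZF=0 PC=6 HALTED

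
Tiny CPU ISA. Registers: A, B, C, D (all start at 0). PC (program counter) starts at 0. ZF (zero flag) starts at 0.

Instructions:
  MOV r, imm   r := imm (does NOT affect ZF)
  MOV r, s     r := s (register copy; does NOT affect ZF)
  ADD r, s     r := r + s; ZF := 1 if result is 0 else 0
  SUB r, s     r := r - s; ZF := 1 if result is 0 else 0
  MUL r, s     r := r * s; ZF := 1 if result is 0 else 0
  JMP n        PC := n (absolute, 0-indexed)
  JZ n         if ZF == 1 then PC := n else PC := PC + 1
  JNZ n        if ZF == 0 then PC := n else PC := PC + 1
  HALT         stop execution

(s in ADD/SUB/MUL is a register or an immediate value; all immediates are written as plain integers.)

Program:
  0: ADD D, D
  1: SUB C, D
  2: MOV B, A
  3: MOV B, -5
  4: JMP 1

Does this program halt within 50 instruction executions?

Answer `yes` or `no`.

Answer: no

Derivation:
Step 1: PC=0 exec 'ADD D, D'. After: A=0 B=0 C=0 D=0 ZF=1 PC=1
Step 2: PC=1 exec 'SUB C, D'. After: A=0 B=0 C=0 D=0 ZF=1 PC=2
Step 3: PC=2 exec 'MOV B, A'. After: A=0 B=0 C=0 D=0 ZF=1 PC=3
Step 4: PC=3 exec 'MOV B, -5'. After: A=0 B=-5 C=0 D=0 ZF=1 PC=4
Step 5: PC=4 exec 'JMP 1'. After: A=0 B=-5 C=0 D=0 ZF=1 PC=1
Step 6: PC=1 exec 'SUB C, D'. After: A=0 B=-5 C=0 D=0 ZF=1 PC=2
Step 7: PC=2 exec 'MOV B, A'. After: A=0 B=0 C=0 D=0 ZF=1 PC=3
State after step 7 equals state after step 3: the program is in a cycle of length 4 and will never halt.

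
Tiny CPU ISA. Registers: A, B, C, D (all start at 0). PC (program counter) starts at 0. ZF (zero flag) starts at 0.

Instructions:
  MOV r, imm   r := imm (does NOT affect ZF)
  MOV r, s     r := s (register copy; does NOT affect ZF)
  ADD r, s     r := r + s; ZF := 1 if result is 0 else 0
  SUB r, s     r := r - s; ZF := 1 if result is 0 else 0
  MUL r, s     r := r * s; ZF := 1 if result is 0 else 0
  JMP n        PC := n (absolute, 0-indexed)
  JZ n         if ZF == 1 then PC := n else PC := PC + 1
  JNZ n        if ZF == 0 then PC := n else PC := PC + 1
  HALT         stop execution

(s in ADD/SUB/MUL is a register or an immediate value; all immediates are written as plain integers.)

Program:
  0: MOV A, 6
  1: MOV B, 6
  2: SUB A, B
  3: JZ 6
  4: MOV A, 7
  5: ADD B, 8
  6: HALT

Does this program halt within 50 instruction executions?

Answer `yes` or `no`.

Answer: yes

Derivation:
Step 1: PC=0 exec 'MOV A, 6'. After: A=6 B=0 C=0 D=0 ZF=0 PC=1
Step 2: PC=1 exec 'MOV B, 6'. After: A=6 B=6 C=0 D=0 ZF=0 PC=2
Step 3: PC=2 exec 'SUB A, B'. After: A=0 B=6 C=0 D=0 ZF=1 PC=3
Step 4: PC=3 exec 'JZ 6'. After: A=0 B=6 C=0 D=0 ZF=1 PC=6
Step 5: PC=6 exec 'HALT'. After: A=0 B=6 C=0 D=0 ZF=1 PC=6 HALTED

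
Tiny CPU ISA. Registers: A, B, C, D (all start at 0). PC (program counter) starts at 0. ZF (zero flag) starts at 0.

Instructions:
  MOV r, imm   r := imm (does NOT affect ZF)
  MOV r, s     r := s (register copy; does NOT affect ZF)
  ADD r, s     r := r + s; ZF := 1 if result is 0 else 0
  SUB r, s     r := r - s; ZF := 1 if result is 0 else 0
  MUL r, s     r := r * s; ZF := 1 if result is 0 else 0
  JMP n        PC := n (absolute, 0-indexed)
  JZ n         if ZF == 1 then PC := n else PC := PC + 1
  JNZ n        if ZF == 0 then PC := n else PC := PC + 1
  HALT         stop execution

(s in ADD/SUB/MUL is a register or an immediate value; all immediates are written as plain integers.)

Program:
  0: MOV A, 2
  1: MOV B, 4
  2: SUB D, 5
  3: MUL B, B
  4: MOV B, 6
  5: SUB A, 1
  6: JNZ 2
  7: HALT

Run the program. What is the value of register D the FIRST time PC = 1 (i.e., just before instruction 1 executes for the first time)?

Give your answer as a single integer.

Step 1: PC=0 exec 'MOV A, 2'. After: A=2 B=0 C=0 D=0 ZF=0 PC=1
First time PC=1: D=0

0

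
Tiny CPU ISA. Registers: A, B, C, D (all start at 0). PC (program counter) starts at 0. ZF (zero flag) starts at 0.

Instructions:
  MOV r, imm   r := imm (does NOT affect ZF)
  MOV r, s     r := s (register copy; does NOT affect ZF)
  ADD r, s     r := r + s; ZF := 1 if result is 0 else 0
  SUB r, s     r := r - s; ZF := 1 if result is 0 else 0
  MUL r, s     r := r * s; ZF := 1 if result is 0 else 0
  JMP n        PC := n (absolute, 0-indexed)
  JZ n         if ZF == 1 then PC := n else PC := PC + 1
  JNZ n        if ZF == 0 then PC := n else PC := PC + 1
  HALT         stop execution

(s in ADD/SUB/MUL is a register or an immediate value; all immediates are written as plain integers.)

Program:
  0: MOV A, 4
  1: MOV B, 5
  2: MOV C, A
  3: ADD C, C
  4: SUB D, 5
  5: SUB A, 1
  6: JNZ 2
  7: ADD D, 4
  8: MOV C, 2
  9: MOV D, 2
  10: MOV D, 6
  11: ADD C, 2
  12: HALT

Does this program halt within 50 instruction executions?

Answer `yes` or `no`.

Answer: yes

Derivation:
Step 1: PC=0 exec 'MOV A, 4'. After: A=4 B=0 C=0 D=0 ZF=0 PC=1
Step 2: PC=1 exec 'MOV B, 5'. After: A=4 B=5 C=0 D=0 ZF=0 PC=2
Step 3: PC=2 exec 'MOV C, A'. After: A=4 B=5 C=4 D=0 ZF=0 PC=3
Step 4: PC=3 exec 'ADD C, C'. After: A=4 B=5 C=8 D=0 ZF=0 PC=4
Step 5: PC=4 exec 'SUB D, 5'. After: A=4 B=5 C=8 D=-5 ZF=0 PC=5
Step 6: PC=5 exec 'SUB A, 1'. After: A=3 B=5 C=8 D=-5 ZF=0 PC=6
Step 7: PC=6 exec 'JNZ 2'. After: A=3 B=5 C=8 D=-5 ZF=0 PC=2
Step 8: PC=2 exec 'MOV C, A'. After: A=3 B=5 C=3 D=-5 ZF=0 PC=3
Step 9: PC=3 exec 'ADD C, C'. After: A=3 B=5 C=6 D=-5 ZF=0 PC=4
Step 10: PC=4 exec 'SUB D, 5'. After: A=3 B=5 C=6 D=-10 ZF=0 PC=5
Step 11: PC=5 exec 'SUB A, 1'. After: A=2 B=5 C=6 D=-10 ZF=0 PC=6
Step 12: PC=6 exec 'JNZ 2'. After: A=2 B=5 C=6 D=-10 ZF=0 PC=2
Step 13: PC=2 exec 'MOV C, A'. After: A=2 B=5 C=2 D=-10 ZF=0 PC=3
Step 14: PC=3 exec 'ADD C, C'. After: A=2 B=5 C=4 D=-10 ZF=0 PC=4
Step 15: PC=4 exec 'SUB D, 5'. After: A=2 B=5 C=4 D=-15 ZF=0 PC=5
Step 16: PC=5 exec 'SUB A, 1'. After: A=1 B=5 C=4 D=-15 ZF=0 PC=6
Step 17: PC=6 exec 'JNZ 2'. After: A=1 B=5 C=4 D=-15 ZF=0 PC=2
Step 18: PC=2 exec 'MOV C, A'. After: A=1 B=5 C=1 D=-15 ZF=0 PC=3
Step 19: PC=3 exec 'ADD C, C'. After: A=1 B=5 C=2 D=-15 ZF=0 PC=4
Step 20: PC=4 exec 'SUB D, 5'. After: A=1 B=5 C=2 D=-20 ZF=0 PC=5
Step 21: PC=5 exec 'SUB A, 1'. After: A=0 B=5 C=2 D=-20 ZF=1 PC=6
Step 22: PC=6 exec 'JNZ 2'. After: A=0 B=5 C=2 D=-20 ZF=1 PC=7
Step 23: PC=7 exec 'ADD D, 4'. After: A=0 B=5 C=2 D=-16 ZF=0 PC=8
Step 24: PC=8 exec 'MOV C, 2'. After: A=0 B=5 C=2 D=-16 ZF=0 PC=9
Step 25: PC=9 exec 'MOV D, 2'. After: A=0 B=5 C=2 D=2 ZF=0 PC=10
Step 26: PC=10 exec 'MOV D, 6'. After: A=0 B=5 C=2 D=6 ZF=0 PC=11
Step 27: PC=11 exec 'ADD C, 2'. After: A=0 B=5 C=4 D=6 ZF=0 PC=12
Step 28: PC=12 exec 'HALT'. After: A=0 B=5 C=4 D=6 ZF=0 PC=12 HALTED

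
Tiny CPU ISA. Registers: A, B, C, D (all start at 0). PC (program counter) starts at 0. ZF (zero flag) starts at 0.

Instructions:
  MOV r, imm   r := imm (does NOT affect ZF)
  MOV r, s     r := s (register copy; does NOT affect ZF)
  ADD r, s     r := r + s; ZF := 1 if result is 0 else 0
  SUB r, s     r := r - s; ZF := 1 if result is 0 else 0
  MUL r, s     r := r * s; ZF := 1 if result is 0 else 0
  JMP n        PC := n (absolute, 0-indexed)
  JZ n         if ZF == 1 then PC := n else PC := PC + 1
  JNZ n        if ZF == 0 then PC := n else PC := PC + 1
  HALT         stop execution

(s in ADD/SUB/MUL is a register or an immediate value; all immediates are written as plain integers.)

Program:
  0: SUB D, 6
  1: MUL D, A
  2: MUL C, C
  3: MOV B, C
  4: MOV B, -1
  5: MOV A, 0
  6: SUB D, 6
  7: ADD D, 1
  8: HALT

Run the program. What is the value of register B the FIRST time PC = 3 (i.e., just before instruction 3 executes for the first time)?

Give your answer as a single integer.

Step 1: PC=0 exec 'SUB D, 6'. After: A=0 B=0 C=0 D=-6 ZF=0 PC=1
Step 2: PC=1 exec 'MUL D, A'. After: A=0 B=0 C=0 D=0 ZF=1 PC=2
Step 3: PC=2 exec 'MUL C, C'. After: A=0 B=0 C=0 D=0 ZF=1 PC=3
First time PC=3: B=0

0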